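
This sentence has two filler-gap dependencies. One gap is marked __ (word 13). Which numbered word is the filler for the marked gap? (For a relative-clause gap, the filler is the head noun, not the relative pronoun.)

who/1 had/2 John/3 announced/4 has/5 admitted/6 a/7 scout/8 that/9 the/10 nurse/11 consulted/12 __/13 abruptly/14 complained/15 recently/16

8

The marked gap is inside the relative clause, the direct object of "consulted".
Its filler is the head noun "scout" (via "that"), at word 8.
(The other dependency links word 1 to a gap after word 4.)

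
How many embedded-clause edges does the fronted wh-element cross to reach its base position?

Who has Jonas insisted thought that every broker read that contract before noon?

1

"who" is extracted from the subject of "thought".
Boundaries crossed, outermost first: [Ø] — 1 in total.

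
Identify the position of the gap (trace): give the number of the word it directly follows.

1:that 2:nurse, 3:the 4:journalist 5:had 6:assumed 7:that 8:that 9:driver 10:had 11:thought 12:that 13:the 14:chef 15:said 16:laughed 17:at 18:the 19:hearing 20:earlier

The displaced element is "that nurse" (word 2).
It is linked across 3 clause boundaries (that → that → Ø).
It functions as the subject of "laughed", so the gap sits immediately after word 15 ("said").
Base order: The journalist had assumed that that driver had thought that the chef said that nurse laughed at the hearing earlier.

15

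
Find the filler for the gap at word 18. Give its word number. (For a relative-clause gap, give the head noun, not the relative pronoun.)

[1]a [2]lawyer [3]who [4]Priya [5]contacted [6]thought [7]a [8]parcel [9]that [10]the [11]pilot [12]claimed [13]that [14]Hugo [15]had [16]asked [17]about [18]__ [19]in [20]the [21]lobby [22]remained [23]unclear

The gap at 18 is the prepositional object of "asked", inside a relative clause.
The relative pronoun is "that" (word 9); it is bound by the head noun immediately before it.
Its filler is the head noun "parcel", at word 8.

8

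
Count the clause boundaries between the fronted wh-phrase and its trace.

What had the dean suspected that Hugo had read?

1

"what" is extracted from the object of "read".
Boundaries crossed, outermost first: [that] — 1 in total.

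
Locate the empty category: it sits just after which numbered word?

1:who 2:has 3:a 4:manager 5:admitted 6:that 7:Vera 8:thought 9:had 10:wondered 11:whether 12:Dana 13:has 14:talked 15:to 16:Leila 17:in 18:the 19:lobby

The displaced element is "who" (word 1).
It is linked across 2 clause boundaries (that → Ø).
It functions as the subject of "wondered", so the gap sits immediately after word 8 ("thought").
Base order: A manager has admitted that Vera thought that who had wondered whether Dana has talked to Leila in the lobby.

8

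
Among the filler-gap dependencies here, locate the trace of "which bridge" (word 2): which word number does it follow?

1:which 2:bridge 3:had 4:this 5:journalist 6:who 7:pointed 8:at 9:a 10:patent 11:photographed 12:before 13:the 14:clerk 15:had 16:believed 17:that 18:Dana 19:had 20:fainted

The displaced element is "which bridge" (word 2).
It functions as the direct object of "photographed", so the gap sits immediately after word 11 ("photographed").
Base order: This journalist who pointed at a patent had photographed which bridge before the clerk had believed that Dana had fainted.

11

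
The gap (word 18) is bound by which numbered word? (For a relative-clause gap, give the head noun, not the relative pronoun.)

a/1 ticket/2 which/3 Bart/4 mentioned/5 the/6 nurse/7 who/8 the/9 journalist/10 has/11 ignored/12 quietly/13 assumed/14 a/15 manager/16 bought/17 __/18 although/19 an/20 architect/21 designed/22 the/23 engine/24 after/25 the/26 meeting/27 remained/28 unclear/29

The gap at 18 is the object of "bought", inside a relative clause.
The relative pronoun is "which" (word 3); it is bound by the head noun immediately before it.
Its filler is the head noun "ticket", at word 2.

2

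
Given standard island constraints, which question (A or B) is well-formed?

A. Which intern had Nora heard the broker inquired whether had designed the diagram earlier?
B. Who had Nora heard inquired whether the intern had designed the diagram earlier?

In A, the wh-phrase is extracted from inside a wh-island (introduced by "whether"), which blocks movement.
In B, the extraction path crosses only that-complement boundaries, which are transparent.
So B is grammatical.

B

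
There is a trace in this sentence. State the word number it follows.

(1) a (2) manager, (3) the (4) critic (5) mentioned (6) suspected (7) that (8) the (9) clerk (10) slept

The displaced element is "a manager" (word 2).
It is linked across 1 clause boundary (Ø).
It functions as the subject of "suspected", so the gap sits immediately after word 5 ("mentioned").
Base order: The critic mentioned that a manager suspected that the clerk slept.

5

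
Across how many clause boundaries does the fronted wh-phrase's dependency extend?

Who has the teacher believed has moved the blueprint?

1

"who" is extracted from the subject of "moved".
Boundaries crossed, outermost first: [Ø] — 1 in total.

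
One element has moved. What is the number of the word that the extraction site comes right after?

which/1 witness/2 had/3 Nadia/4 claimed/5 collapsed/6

The displaced element is "which witness" (word 2).
It is linked across 1 clause boundary (Ø).
It functions as the subject of "collapsed", so the gap sits immediately after word 5 ("claimed").
Base order: Nadia had claimed which witness collapsed.

5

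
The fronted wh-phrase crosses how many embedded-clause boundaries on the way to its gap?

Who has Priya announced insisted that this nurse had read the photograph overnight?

"who" is extracted from the subject of "insisted".
Boundaries crossed, outermost first: [Ø] — 1 in total.

1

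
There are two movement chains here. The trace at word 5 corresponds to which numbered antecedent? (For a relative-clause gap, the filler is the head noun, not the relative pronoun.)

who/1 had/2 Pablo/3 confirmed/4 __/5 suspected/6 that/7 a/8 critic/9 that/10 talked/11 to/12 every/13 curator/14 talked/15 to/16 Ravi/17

The marked gap is the subject of "suspected".
Its filler is the fronted wh-phrase "who", at word 1.
(The other dependency links word 9 to a gap after word 10.)

1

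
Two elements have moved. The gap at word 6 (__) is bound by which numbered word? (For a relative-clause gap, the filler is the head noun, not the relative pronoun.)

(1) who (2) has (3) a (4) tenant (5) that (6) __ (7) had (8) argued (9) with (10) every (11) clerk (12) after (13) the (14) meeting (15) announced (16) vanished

The marked gap is inside the relative clause, the subject of "argued".
Its filler is the head noun "tenant" (via "that"), at word 4.
(The other dependency links word 1 to a gap after word 15.)

4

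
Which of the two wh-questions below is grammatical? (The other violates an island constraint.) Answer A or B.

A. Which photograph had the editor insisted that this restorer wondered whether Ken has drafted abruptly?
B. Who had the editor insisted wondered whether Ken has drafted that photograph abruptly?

B

In A, the wh-phrase is extracted from inside a wh-island (introduced by "whether"), which blocks movement.
In B, the extraction path crosses only that-complement boundaries, which are transparent.
So B is grammatical.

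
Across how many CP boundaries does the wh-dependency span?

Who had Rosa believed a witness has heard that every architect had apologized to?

"who" is extracted from the PP object of "apologized".
Boundaries crossed, outermost first: [Ø], [that] — 2 in total.

2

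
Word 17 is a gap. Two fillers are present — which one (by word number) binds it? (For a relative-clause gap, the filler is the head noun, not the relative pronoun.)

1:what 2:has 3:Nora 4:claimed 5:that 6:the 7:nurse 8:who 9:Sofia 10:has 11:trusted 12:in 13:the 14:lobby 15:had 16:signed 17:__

1

The marked gap is the direct object of "signed".
Its filler is the fronted wh-phrase "what", at word 1.
(The other dependency links word 7 to a gap after word 11.)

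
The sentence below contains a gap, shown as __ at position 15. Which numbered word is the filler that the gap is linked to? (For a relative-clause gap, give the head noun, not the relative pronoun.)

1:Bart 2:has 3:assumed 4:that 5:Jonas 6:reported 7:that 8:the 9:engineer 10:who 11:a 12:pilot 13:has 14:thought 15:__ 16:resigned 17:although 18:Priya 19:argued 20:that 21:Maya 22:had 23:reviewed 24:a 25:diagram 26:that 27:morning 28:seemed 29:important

The gap at 15 is the subject of "resigned", inside a relative clause.
The relative pronoun is "who" (word 10); it is bound by the head noun immediately before it.
Its filler is the head noun "engineer", at word 9.

9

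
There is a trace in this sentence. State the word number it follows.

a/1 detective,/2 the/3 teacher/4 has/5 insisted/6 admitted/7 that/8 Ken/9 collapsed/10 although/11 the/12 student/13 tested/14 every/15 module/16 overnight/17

6

The displaced element is "a detective" (word 2).
It is linked across 1 clause boundary (Ø).
It functions as the subject of "admitted", so the gap sits immediately after word 6 ("insisted").
Base order: The teacher has insisted a detective admitted that Ken collapsed although the student tested every module overnight.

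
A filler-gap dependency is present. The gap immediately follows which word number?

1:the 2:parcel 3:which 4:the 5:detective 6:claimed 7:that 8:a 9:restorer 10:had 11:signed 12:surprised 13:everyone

11

The displaced element is "the parcel" (word 2).
It is linked across 1 clause boundary (that).
It functions as the direct object of "signed", so the gap sits immediately after word 11 ("signed").
Base order: The detective claimed that a restorer had signed the parcel.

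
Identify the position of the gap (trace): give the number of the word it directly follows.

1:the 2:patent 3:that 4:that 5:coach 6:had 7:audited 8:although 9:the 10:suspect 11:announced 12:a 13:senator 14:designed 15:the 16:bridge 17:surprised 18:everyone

The displaced element is "the patent" (word 2).
It functions as the direct object of "audited", so the gap sits immediately after word 7 ("audited").
Base order: That coach had audited the patent although the suspect announced a senator designed the bridge.

7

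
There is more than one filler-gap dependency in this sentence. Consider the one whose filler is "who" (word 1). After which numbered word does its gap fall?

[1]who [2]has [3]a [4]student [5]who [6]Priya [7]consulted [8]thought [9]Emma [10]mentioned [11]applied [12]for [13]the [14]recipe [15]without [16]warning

The displaced element is "who" (word 1).
It is linked across 2 clause boundaries (Ø → Ø).
It functions as the subject of "applied", so the gap sits immediately after word 10 ("mentioned").
Base order: A student who Priya consulted has thought Emma mentioned that who applied for the recipe without warning.

10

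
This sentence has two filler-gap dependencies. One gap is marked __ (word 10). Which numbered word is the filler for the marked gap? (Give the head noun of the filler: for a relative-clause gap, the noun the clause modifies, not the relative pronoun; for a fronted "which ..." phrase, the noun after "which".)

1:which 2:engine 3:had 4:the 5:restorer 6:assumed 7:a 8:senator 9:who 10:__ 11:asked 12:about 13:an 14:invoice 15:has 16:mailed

8

The marked gap is inside the relative clause, the subject of "asked".
Its filler is the head noun "senator" (via "who"), at word 8.
(The other dependency links word 2 to a gap after word 16.)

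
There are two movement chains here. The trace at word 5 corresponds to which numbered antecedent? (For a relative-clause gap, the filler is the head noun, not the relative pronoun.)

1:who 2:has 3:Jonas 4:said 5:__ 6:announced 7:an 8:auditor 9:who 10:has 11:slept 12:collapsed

1

The marked gap is the subject of "announced".
Its filler is the fronted wh-phrase "who", at word 1.
(The other dependency links word 8 to a gap after word 9.)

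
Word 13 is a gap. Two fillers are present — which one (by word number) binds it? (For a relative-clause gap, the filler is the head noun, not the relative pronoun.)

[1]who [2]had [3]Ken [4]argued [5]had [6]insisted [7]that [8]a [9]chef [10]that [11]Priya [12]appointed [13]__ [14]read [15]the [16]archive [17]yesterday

9

The marked gap is inside the relative clause, the direct object of "appointed".
Its filler is the head noun "chef" (via "that"), at word 9.
(The other dependency links word 1 to a gap after word 4.)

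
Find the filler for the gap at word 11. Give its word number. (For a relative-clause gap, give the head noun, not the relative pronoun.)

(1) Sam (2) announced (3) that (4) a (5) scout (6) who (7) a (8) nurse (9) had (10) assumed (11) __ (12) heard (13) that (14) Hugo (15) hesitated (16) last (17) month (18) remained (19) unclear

5

The gap at 11 is the subject of "heard", inside a relative clause.
The relative pronoun is "who" (word 6); it is bound by the head noun immediately before it.
Its filler is the head noun "scout", at word 5.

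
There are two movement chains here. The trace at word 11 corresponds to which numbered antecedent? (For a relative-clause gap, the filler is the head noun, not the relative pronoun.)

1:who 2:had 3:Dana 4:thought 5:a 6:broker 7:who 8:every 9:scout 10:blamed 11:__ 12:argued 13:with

6

The marked gap is inside the relative clause, the direct object of "blamed".
Its filler is the head noun "broker" (via "who"), at word 6.
(The other dependency links word 1 to a gap after word 13.)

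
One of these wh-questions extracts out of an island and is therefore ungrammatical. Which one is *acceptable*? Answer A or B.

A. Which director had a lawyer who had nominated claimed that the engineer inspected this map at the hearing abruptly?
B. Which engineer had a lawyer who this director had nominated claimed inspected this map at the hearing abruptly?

In A, the wh-phrase is extracted from inside a complex-NP island (relative clause) (introduced by "who"), which blocks movement.
In B, the extraction path crosses only that-complement boundaries, which are transparent.
So B is grammatical.

B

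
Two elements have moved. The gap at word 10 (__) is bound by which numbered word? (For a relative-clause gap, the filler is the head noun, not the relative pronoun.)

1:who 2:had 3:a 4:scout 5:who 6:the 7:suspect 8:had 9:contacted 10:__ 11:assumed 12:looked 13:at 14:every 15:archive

The marked gap is inside the relative clause, the direct object of "contacted".
Its filler is the head noun "scout" (via "who"), at word 4.
(The other dependency links word 1 to a gap after word 11.)

4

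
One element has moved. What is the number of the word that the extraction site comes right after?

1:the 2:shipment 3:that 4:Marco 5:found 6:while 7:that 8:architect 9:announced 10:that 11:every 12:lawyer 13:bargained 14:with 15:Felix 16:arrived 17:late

5

The displaced element is "the shipment" (word 2).
It functions as the direct object of "found", so the gap sits immediately after word 5 ("found").
Base order: Marco found the shipment while that architect announced that every lawyer bargained with Felix.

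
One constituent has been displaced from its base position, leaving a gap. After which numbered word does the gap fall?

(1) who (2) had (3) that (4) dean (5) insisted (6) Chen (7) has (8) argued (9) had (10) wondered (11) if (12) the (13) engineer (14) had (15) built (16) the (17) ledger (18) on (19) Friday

8

The displaced element is "who" (word 1).
It is linked across 2 clause boundaries (Ø → Ø).
It functions as the subject of "wondered", so the gap sits immediately after word 8 ("argued").
Base order: That dean had insisted Chen has argued that who had wondered if the engineer had built the ledger on Friday.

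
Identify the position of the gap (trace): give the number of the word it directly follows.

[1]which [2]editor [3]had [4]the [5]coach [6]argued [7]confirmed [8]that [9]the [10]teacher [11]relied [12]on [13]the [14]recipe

The displaced element is "which editor" (word 2).
It is linked across 1 clause boundary (Ø).
It functions as the subject of "confirmed", so the gap sits immediately after word 6 ("argued").
Base order: The coach had argued that which editor confirmed that the teacher relied on the recipe.

6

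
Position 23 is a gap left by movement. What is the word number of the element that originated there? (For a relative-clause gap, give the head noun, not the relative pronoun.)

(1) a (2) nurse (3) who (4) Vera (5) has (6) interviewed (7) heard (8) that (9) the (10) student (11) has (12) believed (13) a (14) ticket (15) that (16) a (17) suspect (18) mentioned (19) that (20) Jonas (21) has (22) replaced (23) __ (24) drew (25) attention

The gap at 23 is the object of "replaced", inside a relative clause.
The relative pronoun is "that" (word 15); it is bound by the head noun immediately before it.
Its filler is the head noun "ticket", at word 14.

14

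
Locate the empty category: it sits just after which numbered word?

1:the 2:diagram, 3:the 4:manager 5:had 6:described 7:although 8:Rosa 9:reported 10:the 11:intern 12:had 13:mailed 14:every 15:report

The displaced element is "the diagram" (word 2).
It functions as the direct object of "described", so the gap sits immediately after word 6 ("described").
Base order: The manager had described the diagram although Rosa reported the intern had mailed every report.

6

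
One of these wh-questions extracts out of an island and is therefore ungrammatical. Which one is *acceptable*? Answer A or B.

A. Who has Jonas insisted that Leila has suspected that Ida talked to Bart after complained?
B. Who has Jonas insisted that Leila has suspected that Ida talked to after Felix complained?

In A, the wh-phrase is extracted from inside an adjunct island (introduced by "after"), which blocks movement.
In B, the extraction path crosses only that-complement boundaries, which are transparent.
So B is grammatical.

B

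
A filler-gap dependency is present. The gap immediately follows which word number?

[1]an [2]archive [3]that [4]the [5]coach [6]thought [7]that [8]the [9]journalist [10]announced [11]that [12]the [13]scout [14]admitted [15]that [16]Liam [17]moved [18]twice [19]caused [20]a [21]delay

17

The displaced element is "an archive" (word 2).
It is linked across 3 clause boundaries (that → that → that).
It functions as the direct object of "moved", so the gap sits immediately after word 17 ("moved").
Base order: The coach thought that the journalist announced that the scout admitted that Liam moved an archive twice.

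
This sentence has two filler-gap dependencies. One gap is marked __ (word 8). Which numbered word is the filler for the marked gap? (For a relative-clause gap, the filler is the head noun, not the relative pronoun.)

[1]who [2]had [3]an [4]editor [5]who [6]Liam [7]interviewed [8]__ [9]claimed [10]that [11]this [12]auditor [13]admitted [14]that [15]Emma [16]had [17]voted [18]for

4

The marked gap is inside the relative clause, the direct object of "interviewed".
Its filler is the head noun "editor" (via "who"), at word 4.
(The other dependency links word 1 to a gap after word 18.)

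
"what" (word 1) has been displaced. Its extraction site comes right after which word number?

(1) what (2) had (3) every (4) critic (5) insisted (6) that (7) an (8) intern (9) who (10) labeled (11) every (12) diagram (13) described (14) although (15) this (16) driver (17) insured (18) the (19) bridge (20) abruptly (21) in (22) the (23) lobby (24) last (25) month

13

The displaced element is "what" (word 1).
It is linked across 1 clause boundary (that).
It functions as the direct object of "described", so the gap sits immediately after word 13 ("described").
Base order: Every critic had insisted that an intern who labeled every diagram described what although this driver insured the bridge abruptly in the lobby last month.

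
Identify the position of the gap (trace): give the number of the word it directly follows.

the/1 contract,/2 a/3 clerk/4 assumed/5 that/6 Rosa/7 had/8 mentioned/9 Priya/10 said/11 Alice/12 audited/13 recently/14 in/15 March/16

13

The displaced element is "the contract" (word 2).
It is linked across 3 clause boundaries (that → Ø → Ø).
It functions as the direct object of "audited", so the gap sits immediately after word 13 ("audited").
Base order: A clerk assumed that Rosa had mentioned Priya said Alice audited the contract recently in March.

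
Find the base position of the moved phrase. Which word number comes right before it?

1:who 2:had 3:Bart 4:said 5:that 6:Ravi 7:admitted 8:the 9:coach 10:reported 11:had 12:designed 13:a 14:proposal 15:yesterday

10

The displaced element is "who" (word 1).
It is linked across 3 clause boundaries (that → Ø → Ø).
It functions as the subject of "designed", so the gap sits immediately after word 10 ("reported").
Base order: Bart had said that Ravi admitted the coach reported who had designed a proposal yesterday.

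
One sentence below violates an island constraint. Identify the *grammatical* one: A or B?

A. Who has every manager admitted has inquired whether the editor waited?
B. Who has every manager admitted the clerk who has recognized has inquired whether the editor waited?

In B, the wh-phrase is extracted from inside a complex-NP island (relative clause) (introduced by "who"), which blocks movement.
In A, the extraction path crosses only that-complement boundaries, which are transparent.
So A is grammatical.

A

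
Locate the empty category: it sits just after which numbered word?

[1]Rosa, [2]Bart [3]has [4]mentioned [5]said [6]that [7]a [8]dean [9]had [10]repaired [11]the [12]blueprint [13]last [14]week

The displaced element is "Rosa" (word 1).
It is linked across 1 clause boundary (Ø).
It functions as the subject of "said", so the gap sits immediately after word 4 ("mentioned").
Base order: Bart has mentioned that Rosa said that a dean had repaired the blueprint last week.

4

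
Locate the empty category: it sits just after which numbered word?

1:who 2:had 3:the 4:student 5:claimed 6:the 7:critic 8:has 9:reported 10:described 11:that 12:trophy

The displaced element is "who" (word 1).
It is linked across 2 clause boundaries (Ø → Ø).
It functions as the subject of "described", so the gap sits immediately after word 9 ("reported").
Base order: The student had claimed the critic has reported that who described that trophy.

9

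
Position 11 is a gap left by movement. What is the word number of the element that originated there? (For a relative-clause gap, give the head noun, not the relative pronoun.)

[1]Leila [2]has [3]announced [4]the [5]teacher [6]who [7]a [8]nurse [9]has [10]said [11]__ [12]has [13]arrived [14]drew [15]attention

The gap at 11 is the subject of "arrived", inside a relative clause.
The relative pronoun is "who" (word 6); it is bound by the head noun immediately before it.
Its filler is the head noun "teacher", at word 5.

5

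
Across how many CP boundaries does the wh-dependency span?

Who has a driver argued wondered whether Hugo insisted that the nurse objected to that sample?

"who" is extracted from the subject of "wondered".
Boundaries crossed, outermost first: [Ø] — 1 in total.

1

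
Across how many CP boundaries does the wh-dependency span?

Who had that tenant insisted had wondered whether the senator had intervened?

1

"who" is extracted from the subject of "wondered".
Boundaries crossed, outermost first: [Ø] — 1 in total.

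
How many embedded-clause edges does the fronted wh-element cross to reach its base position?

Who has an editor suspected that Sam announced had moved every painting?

"who" is extracted from the subject of "moved".
Boundaries crossed, outermost first: [that], [Ø] — 2 in total.

2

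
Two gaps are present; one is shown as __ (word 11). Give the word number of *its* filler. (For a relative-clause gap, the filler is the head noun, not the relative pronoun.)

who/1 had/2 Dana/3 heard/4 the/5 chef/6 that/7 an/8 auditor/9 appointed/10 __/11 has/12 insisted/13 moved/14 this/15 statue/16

The marked gap is inside the relative clause, the direct object of "appointed".
Its filler is the head noun "chef" (via "that"), at word 6.
(The other dependency links word 1 to a gap after word 13.)

6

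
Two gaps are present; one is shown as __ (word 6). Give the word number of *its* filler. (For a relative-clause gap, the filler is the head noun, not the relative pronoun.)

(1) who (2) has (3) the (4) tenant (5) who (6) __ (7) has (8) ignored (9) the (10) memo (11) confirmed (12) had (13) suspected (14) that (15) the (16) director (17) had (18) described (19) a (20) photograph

4

The marked gap is inside the relative clause, the subject of "ignored".
Its filler is the head noun "tenant" (via "who"), at word 4.
(The other dependency links word 1 to a gap after word 11.)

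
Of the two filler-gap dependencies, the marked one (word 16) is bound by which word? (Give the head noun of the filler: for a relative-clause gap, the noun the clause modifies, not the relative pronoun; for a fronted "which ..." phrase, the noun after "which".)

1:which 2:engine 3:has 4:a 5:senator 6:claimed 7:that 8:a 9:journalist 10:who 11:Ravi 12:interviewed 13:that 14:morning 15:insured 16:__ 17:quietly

2

The marked gap is the direct object of "insured".
Its filler is the fronted wh-phrase "which engine", at word 2.
(The other dependency links word 9 to a gap after word 12.)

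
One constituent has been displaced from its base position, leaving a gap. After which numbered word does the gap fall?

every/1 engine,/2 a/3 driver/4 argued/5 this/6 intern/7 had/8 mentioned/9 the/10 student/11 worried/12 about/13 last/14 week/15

The displaced element is "every engine" (word 2).
It is linked across 2 clause boundaries (Ø → Ø).
It functions as the object of the preposition "about" of "worried", so the gap sits immediately after word 13 ("about").
Base order: A driver argued this intern had mentioned the student worried about every engine last week.

13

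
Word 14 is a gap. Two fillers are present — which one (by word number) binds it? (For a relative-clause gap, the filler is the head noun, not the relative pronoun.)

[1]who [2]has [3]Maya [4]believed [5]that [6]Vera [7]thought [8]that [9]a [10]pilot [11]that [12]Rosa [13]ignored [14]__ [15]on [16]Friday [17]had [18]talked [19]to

The marked gap is inside the relative clause, the direct object of "ignored".
Its filler is the head noun "pilot" (via "that"), at word 10.
(The other dependency links word 1 to a gap after word 19.)

10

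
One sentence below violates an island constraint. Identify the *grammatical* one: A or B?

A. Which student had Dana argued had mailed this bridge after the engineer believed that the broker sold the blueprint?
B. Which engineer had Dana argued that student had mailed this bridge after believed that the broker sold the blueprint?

In B, the wh-phrase is extracted from inside an adjunct island (introduced by "after"), which blocks movement.
In A, the extraction path crosses only that-complement boundaries, which are transparent.
So A is grammatical.

A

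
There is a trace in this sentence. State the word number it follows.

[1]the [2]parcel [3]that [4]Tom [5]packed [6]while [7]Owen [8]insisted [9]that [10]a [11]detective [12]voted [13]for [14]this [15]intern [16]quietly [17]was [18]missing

5

The displaced element is "the parcel" (word 2).
It functions as the direct object of "packed", so the gap sits immediately after word 5 ("packed").
Base order: Tom packed the parcel while Owen insisted that a detective voted for this intern quietly.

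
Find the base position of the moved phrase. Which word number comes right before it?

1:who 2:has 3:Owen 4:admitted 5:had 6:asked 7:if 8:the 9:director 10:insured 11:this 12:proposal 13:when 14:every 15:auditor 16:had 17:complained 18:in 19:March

4

The displaced element is "who" (word 1).
It is linked across 1 clause boundary (Ø).
It functions as the subject of "asked", so the gap sits immediately after word 4 ("admitted").
Base order: Owen has admitted that who had asked if the director insured this proposal when every auditor had complained in March.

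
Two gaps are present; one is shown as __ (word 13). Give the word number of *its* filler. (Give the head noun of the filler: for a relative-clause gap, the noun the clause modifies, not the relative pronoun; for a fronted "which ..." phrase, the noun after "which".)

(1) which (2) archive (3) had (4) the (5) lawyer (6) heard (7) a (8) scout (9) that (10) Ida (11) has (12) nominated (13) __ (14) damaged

8

The marked gap is inside the relative clause, the direct object of "nominated".
Its filler is the head noun "scout" (via "that"), at word 8.
(The other dependency links word 2 to a gap after word 14.)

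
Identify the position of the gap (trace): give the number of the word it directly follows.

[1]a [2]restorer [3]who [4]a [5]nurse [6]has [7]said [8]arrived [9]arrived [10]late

The displaced element is "a restorer" (word 2).
It is linked across 1 clause boundary (Ø).
It functions as the subject of "arrived", so the gap sits immediately after word 7 ("said").
Base order: A nurse has said a restorer arrived.

7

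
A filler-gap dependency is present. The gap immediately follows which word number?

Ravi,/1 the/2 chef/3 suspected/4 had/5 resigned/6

4

The displaced element is "Ravi" (word 1).
It is linked across 1 clause boundary (Ø).
It functions as the subject of "resigned", so the gap sits immediately after word 4 ("suspected").
Base order: The chef suspected that Ravi had resigned.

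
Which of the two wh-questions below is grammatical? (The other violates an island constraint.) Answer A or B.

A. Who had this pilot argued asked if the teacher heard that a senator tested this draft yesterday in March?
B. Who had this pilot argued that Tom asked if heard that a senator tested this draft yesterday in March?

A

In B, the wh-phrase is extracted from inside a wh-island (introduced by "if"), which blocks movement.
In A, the extraction path crosses only that-complement boundaries, which are transparent.
So A is grammatical.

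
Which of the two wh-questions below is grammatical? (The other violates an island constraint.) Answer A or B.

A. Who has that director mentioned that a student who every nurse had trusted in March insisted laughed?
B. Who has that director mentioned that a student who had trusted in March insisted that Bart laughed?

A

In B, the wh-phrase is extracted from inside a complex-NP island (relative clause) (introduced by "who"), which blocks movement.
In A, the extraction path crosses only that-complement boundaries, which are transparent.
So A is grammatical.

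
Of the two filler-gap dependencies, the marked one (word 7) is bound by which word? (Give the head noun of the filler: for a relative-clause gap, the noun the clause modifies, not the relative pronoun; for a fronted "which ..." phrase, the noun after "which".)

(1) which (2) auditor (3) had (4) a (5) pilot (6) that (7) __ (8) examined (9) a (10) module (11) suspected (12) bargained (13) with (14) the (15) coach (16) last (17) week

The marked gap is inside the relative clause, the subject of "examined".
Its filler is the head noun "pilot" (via "that"), at word 5.
(The other dependency links word 2 to a gap after word 11.)

5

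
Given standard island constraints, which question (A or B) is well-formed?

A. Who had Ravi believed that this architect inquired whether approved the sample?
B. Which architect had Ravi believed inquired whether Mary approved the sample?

B

In A, the wh-phrase is extracted from inside a wh-island (introduced by "whether"), which blocks movement.
In B, the extraction path crosses only that-complement boundaries, which are transparent.
So B is grammatical.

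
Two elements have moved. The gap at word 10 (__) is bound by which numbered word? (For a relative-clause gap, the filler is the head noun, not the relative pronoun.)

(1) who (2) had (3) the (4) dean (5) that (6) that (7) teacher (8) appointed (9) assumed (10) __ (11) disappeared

1

The marked gap is the subject of "disappeared".
Its filler is the fronted wh-phrase "who", at word 1.
(The other dependency links word 4 to a gap after word 8.)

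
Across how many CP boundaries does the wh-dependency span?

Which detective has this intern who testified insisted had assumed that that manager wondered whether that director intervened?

"which detective" is extracted from the subject of "assumed".
Boundaries crossed, outermost first: [Ø] — 1 in total.

1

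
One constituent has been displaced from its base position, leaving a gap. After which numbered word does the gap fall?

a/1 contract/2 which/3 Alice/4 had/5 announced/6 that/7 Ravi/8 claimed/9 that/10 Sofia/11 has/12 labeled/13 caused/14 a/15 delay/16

13

The displaced element is "a contract" (word 2).
It is linked across 2 clause boundaries (that → that).
It functions as the direct object of "labeled", so the gap sits immediately after word 13 ("labeled").
Base order: Alice had announced that Ravi claimed that Sofia has labeled a contract.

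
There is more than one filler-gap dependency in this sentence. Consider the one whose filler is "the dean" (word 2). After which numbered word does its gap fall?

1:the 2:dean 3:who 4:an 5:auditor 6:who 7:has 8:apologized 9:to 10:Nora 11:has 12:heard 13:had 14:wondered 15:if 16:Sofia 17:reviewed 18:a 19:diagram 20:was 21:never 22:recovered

The displaced element is "the dean" (word 2).
It is linked across 1 clause boundary (Ø).
It functions as the subject of "wondered", so the gap sits immediately after word 12 ("heard").
Base order: An auditor who has apologized to Nora has heard the dean had wondered if Sofia reviewed a diagram.

12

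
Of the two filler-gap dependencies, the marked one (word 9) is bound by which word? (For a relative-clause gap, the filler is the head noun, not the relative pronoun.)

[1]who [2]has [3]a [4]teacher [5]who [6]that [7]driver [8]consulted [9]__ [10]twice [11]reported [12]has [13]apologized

4

The marked gap is inside the relative clause, the direct object of "consulted".
Its filler is the head noun "teacher" (via "who"), at word 4.
(The other dependency links word 1 to a gap after word 11.)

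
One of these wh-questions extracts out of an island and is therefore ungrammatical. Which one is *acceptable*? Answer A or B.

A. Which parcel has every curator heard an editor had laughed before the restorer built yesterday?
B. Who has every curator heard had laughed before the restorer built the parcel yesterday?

In A, the wh-phrase is extracted from inside an adjunct island (introduced by "before"), which blocks movement.
In B, the extraction path crosses only that-complement boundaries, which are transparent.
So B is grammatical.

B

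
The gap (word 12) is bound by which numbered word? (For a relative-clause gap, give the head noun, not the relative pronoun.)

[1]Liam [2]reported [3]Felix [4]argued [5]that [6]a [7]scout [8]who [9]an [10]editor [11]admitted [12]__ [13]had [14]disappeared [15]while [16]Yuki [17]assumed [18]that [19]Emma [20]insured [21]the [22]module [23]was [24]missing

The gap at 12 is the subject of "disappeared", inside a relative clause.
The relative pronoun is "who" (word 8); it is bound by the head noun immediately before it.
Its filler is the head noun "scout", at word 7.

7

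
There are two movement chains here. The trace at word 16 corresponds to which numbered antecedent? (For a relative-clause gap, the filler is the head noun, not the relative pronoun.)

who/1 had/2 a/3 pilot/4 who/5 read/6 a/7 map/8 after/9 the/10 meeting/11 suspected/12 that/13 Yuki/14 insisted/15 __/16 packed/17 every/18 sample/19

1

The marked gap is the subject of "packed".
Its filler is the fronted wh-phrase "who", at word 1.
(The other dependency links word 4 to a gap after word 5.)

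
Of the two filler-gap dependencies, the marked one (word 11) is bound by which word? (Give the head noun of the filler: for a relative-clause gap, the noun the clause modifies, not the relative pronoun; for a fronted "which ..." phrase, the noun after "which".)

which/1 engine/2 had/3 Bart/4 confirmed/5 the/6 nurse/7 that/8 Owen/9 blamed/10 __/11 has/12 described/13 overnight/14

The marked gap is inside the relative clause, the direct object of "blamed".
Its filler is the head noun "nurse" (via "that"), at word 7.
(The other dependency links word 2 to a gap after word 13.)

7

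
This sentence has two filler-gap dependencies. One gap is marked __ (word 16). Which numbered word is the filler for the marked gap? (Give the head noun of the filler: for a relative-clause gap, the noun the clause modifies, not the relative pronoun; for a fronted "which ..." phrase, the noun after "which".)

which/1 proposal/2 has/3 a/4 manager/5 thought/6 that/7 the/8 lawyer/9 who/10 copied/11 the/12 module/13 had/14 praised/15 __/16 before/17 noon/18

The marked gap is the direct object of "praised".
Its filler is the fronted wh-phrase "which proposal", at word 2.
(The other dependency links word 9 to a gap after word 10.)

2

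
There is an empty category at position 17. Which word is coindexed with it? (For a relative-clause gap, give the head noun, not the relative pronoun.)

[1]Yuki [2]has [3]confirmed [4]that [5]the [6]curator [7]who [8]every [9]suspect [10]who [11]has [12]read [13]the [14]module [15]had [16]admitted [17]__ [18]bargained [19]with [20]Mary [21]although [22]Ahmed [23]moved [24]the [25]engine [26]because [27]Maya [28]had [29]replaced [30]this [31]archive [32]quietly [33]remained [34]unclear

6

The gap at 17 is the subject of "bargained", inside a relative clause.
The relative pronoun is "who" (word 7); it is bound by the head noun immediately before it.
Its filler is the head noun "curator", at word 6.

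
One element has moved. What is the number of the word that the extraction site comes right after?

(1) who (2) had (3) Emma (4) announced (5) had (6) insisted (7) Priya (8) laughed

The displaced element is "who" (word 1).
It is linked across 1 clause boundary (Ø).
It functions as the subject of "insisted", so the gap sits immediately after word 4 ("announced").
Base order: Emma had announced that who had insisted Priya laughed.

4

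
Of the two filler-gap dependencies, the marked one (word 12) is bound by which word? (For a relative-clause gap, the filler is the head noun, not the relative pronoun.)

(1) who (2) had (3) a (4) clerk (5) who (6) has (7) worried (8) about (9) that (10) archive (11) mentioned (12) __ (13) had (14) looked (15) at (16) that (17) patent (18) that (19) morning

The marked gap is the subject of "looked".
Its filler is the fronted wh-phrase "who", at word 1.
(The other dependency links word 4 to a gap after word 5.)

1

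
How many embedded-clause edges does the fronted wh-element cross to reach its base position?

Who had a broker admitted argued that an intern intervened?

1

"who" is extracted from the subject of "argued".
Boundaries crossed, outermost first: [Ø] — 1 in total.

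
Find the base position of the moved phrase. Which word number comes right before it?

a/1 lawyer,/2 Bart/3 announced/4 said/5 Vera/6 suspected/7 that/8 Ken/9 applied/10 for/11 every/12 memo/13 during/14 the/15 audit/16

4

The displaced element is "a lawyer" (word 2).
It is linked across 1 clause boundary (Ø).
It functions as the subject of "said", so the gap sits immediately after word 4 ("announced").
Base order: Bart announced a lawyer said Vera suspected that Ken applied for every memo during the audit.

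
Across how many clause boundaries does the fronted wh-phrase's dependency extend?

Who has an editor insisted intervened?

"who" is extracted from the subject of "intervened".
Boundaries crossed, outermost first: [Ø] — 1 in total.

1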